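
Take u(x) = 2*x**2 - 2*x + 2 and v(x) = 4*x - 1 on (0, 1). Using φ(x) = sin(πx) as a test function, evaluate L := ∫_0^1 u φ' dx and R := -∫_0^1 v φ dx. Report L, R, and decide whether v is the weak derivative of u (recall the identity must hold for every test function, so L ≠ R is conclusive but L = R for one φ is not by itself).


LHS = 0, RHS = -2/π. No, v is not the weak derivative of u.

u(x) = 2*x**2 - 2*x + 2, classical derivative u'(x) = 4*x - 2.
φ(x) = sin(πx), so φ'(x) = π*cos(π*x).
Note φ(0) = φ(1) = 0, so the boundary term u·φ vanishes.
LHS = ∫_0^1 u(x) φ'(x) dx = ∫_0^1 (2*π*x^2*cos(π*x) - 2*π*x*cos(π*x) + 2*π*cos(π*x)) dx. Term by term:
  ∫_0^1 2*π*cos(π*x) dx = 0;  ∫_0^1 -2*π*x*cos(π*x) dx = 4/π;  ∫_0^1 2*π*x^2*cos(π*x) dx = -4/π.
Sum: 0 + 4/π − 4/π = 0.
So LHS = 0.
∫_0^1 v(x) φ(x) dx = ∫_0^1 (4*x*sin(π*x) - sin(π*x)) dx. Term by term:
  ∫_0^1 -sin(π*x) dx = -2/π;  ∫_0^1 4*x*sin(π*x) dx = 4/π.
Sum: -2/π + 4/π = 2/π.
So RHS = -∫_0^1 v(x) φ(x) dx = -2/π.
LHS − RHS = 2/π ≠ 0, so the identity fails.
(For a valid weak derivative the identity must hold for EVERY test function, in particular this one. The failure shows v is NOT the weak derivative of u.)
Correct weak derivative would be u'(x) = 4*x - 2.


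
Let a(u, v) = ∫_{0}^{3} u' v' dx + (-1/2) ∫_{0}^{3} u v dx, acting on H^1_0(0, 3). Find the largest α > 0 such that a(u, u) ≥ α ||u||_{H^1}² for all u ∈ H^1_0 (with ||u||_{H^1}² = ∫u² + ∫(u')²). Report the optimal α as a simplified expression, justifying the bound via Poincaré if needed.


α = (-9/2 + π^2)/(9 + π^2)

Coercivity of a(·,·) on H^1_0(0, 3) means a(u, u) ≥ α ||u||_{H^1}² for every u ∈ H^1_0.
The interval has length L = 3, and Poincaré/coercivity depend only on L. Here a(u, u) = ∫(u')² + (-1/2)·∫u².
Here c = -1/2 < 0 with |c| < (π/L)² = π^2/9, so coercivity still holds. The condition a(u,u) ≥ α||u||_{H^1}² reads (1−α)∫(u')² ≥ (α−c)∫u². Any admissible α is ≤ 1 (rapidly oscillating u have ∫u²/∫(u')² → 0), and α = 1 would force 0 ≥ (1−c)∫u², impossible since c < 1; so 1−α > 0. By the sharp Poincaré inequality on H^1_0 of an interval of length L, ∫(u')² ≥ (π/L)²∫u² with equality for the first sine mode sin(π(x−x₀)/L) (x₀ the left endpoint), so the inequality holds for all u iff (1−α)(π/L)² ≥ α − c, i.e. α ≤ ((π/L)² + c)/((π/L)² + 1) = (1 + c(L/π)²)/(1 + (L/π)²). (Direct route, valid since c ≤ 0: Poincaré gives c∫u² ≥ c(L/π)²∫(u')², so a(u,u) ≥ (1 + c(L/π)²)∫(u')², while ||u||_{H^1}² ≤ (1 + (L/π)²)∫(u')²; dividing yields the same α.) With (π/L)² = π^2/9 and c = -1/2, the largest admissible constant is α = ((π/L)² + c)/((π/L)² + 1).
Simplifying, α = (-9/2 + π^2)/(9 + π^2).


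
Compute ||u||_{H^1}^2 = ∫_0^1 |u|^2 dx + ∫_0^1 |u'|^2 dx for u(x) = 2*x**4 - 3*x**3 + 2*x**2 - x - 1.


||u||_{H^1}^2 = 593/315

The H^1 norm (squared) on an interval (0, L) is
  ||u||_{H^1}^2 = ∫_0^L u(x)^2 dx + ∫_0^L u'(x)^2 dx.
Compute u'(x) = 8*x**3 - 9*x**2 + 4*x - 1.
Then u(x)^2 = 4*x**8 - 12*x**7 + 17*x**6 - 16*x**5 + 6*x**4 + 2*x**3 - 3*x**2 + 2*x + 1 and u'(x)^2 = 64*x**6 - 144*x**5 + 145*x**4 - 88*x**3 + 34*x**2 - 8*x + 1.
Integrate each monomial from 0 to 1 using ∫_0^1 c·x^n dx = c·1^(n+1)/(n+1):
  ∫_0^1 u(x)^2 dx = ∫_0^1 (4*x^8 - 12*x^7 + 17*x^6 - 16*x^5 + 6*x^4 + 2*x^3 - 3*x^2 + 2*x + 1) dx. Term by term:
    ∫_0^1 4*x^8 dx = 4/9;  ∫_0^1 -12*x^7 dx = -3/2;  ∫_0^1 17*x^6 dx = 17/7;
    ∫_0^1 -16*x^5 dx = -8/3;  ∫_0^1 6*x^4 dx = 6/5;  ∫_0^1 2*x^3 dx = 1/2;
    ∫_0^1 -3*x^2 dx = -1;  ∫_0^1 2*x dx = 1;  ∫_0^1 1 dx = 1.
  Sum: 4/9 − 3/2 + 17/7 − 8/3 + 6/5 + 1/2 − 1 + 1 + 1 = 443/315.
  ∫_0^1 u'(x)^2 dx = ∫_0^1 (64*x^6 - 144*x^5 + 145*x^4 - 88*x^3 + 34*x^2 - 8*x + 1) dx. Term by term:
    ∫_0^1 64*x^6 dx = 64/7;  ∫_0^1 -144*x^5 dx = -24;  ∫_0^1 145*x^4 dx = 29;
    ∫_0^1 -88*x^3 dx = -22;  ∫_0^1 34*x^2 dx = 34/3;  ∫_0^1 -8*x dx = -4;
    ∫_0^1 1 dx = 1.
  Sum: 64/7 − 24 + 29 − 22 + 34/3 − 4 + 1 = 10/21.
Adding: ||u||_{H^1}^2 = 443/315 + 10/21 = 593/315.


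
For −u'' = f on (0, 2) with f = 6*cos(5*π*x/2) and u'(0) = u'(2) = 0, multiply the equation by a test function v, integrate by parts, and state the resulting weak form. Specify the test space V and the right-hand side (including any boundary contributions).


V = H^1(0, 2) (no boundary constraint on v; u is determined up to an additive constant); weak form: ∫_0^2 u'v' dx = ∫_0^2 (6*cos(5*π*x/2)) v dx for all v ∈ V.

Multiply both sides by a test function v and integrate from 0 to 2:
  ∫_0^2 −u''(x) v(x) dx = ∫_0^2 f(x) v(x) dx.
Integrate the LHS by parts once:
  ∫_0^2 −u'' v dx = −[u'(x) v(x)]_0^2 + ∫_0^2 u'(x) v'(x) dx.
Thus ∫_0^2 u'(x) v'(x) dx = ∫_0^2 f(x) v(x) dx + [u'(x) v(x)]_0^2.
Choose V so that boundary terms are either known or forced to vanish.
u has homogeneous Neumann: u'(0) = u'(2) = 0. So [u' v]_0^2 = 0·v(2) − 0·v(0) = 0 for any v; take V = H^1(0, 2).
Weak formulation: find u (satisfying any essential BC) such that ∫_0^2 u'(x) v'(x) dx = ∫_0^2 f v dx for all v ∈ V (homogeneous Neumann, so boundary terms vanish).
Substituting f(x) = 6*cos(5*π*x/2), the right-hand side is ∫_0^2 (6*cos(5*π*x/2)) v dx.
Compatibility check (pure Neumann): taking v ≡ 1 ∈ V gives 0 = ∫_0^2 f dx + (0) − (0), i.e. ∫_0^2 f dx must equal u'(0) − u'(2) = 0. Indeed ∫_0^2 (6*cos(5*π*x/2)) dx = 0, so the data are compatible. The solution is then unique only up to an additive constant (fix it e.g. by requiring ∫_0^2 u dx = 0).


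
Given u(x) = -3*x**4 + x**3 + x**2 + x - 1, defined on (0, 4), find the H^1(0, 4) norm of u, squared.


||u||_{H^1}^2 = 10074808/21

The H^1 norm (squared) on an interval (0, L) is
  ||u||_{H^1}^2 = ∫_0^L u(x)^2 dx + ∫_0^L u'(x)^2 dx.
Compute u'(x) = -12*x**3 + 3*x**2 + 2*x + 1.
Then u(x)^2 = 9*x**8 - 6*x**7 - 5*x**6 - 4*x**5 + 9*x**4 - x**2 - 2*x + 1 and u'(x)^2 = 144*x**6 - 72*x**5 - 39*x**4 - 12*x**3 + 10*x**2 + 4*x + 1.
Integrate each monomial from 0 to 4 using ∫_0^4 c·x^n dx = c·4^(n+1)/(n+1):
  ∫_0^4 u(x)^2 dx = ∫_0^4 (9*x^8 - 6*x^7 - 5*x^6 - 4*x^5 + 9*x^4 - x^2 - 2*x + 1) dx. Term by term:
    ∫_0^4 9*x^8 dx = 262144;  ∫_0^4 -6*x^7 dx = -49152;  ∫_0^4 -5*x^6 dx = -81920/7;
    ∫_0^4 -4*x^5 dx = -8192/3;  ∫_0^4 9*x^4 dx = 9216/5;  ∫_0^4 -x^2 dx = -64/3;
    ∫_0^4 -2*x dx = -16;  ∫_0^4 1 dx = 4.
  Sum: 262144 − 49152 − 81920/7 − 8192/3 + 9216/5 − 64/3 − 16 + 4 = 7012892/35.
  ∫_0^4 u'(x)^2 dx = ∫_0^4 (144*x^6 - 72*x^5 - 39*x^4 - 12*x^3 + 10*x^2 + 4*x + 1) dx. Term by term:
    ∫_0^4 144*x^6 dx = 2359296/7;  ∫_0^4 -72*x^5 dx = -49152;  ∫_0^4 -39*x^4 dx = -39936/5;
    ∫_0^4 -12*x^3 dx = -768;  ∫_0^4 10*x^2 dx = 640/3;  ∫_0^4 4*x dx = 32;
    ∫_0^4 1 dx = 4.
  Sum: 2359296/7 − 49152 − 39936/5 − 768 + 640/3 + 32 + 4 = 29335364/105.
Adding: ||u||_{H^1}^2 = 7012892/35 + 29335364/105 = 10074808/21.


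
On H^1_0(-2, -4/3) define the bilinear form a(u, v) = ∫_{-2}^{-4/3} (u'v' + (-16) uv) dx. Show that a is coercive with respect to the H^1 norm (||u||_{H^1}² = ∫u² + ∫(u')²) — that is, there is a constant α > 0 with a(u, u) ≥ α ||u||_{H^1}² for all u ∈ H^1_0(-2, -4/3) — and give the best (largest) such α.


α = (-64 + 9*π^2)/(4 + 9*π^2)

Coercivity of a(·,·) on H^1_0(-2, -4/3) means a(u, u) ≥ α ||u||_{H^1}² for every u ∈ H^1_0.
The interval has length L = 2/3, and Poincaré/coercivity depend only on L. Here a(u, u) = ∫(u')² + (-16)·∫u².
Here c = -16 < 0 with |c| < (π/L)² = 9*π^2/4, so coercivity still holds. The condition a(u,u) ≥ α||u||_{H^1}² reads (1−α)∫(u')² ≥ (α−c)∫u². Any admissible α is ≤ 1 (rapidly oscillating u have ∫u²/∫(u')² → 0), and α = 1 would force 0 ≥ (1−c)∫u², impossible since c < 1; so 1−α > 0. By the sharp Poincaré inequality on H^1_0 of an interval of length L, ∫(u')² ≥ (π/L)²∫u² with equality for the first sine mode sin(π(x−x₀)/L) (x₀ the left endpoint), so the inequality holds for all u iff (1−α)(π/L)² ≥ α − c, i.e. α ≤ ((π/L)² + c)/((π/L)² + 1) = (1 + c(L/π)²)/(1 + (L/π)²). (Direct route, valid since c ≤ 0: Poincaré gives c∫u² ≥ c(L/π)²∫(u')², so a(u,u) ≥ (1 + c(L/π)²)∫(u')², while ||u||_{H^1}² ≤ (1 + (L/π)²)∫(u')²; dividing yields the same α.) With (π/L)² = 9*π^2/4 and c = -16, the largest admissible constant is α = ((π/L)² + c)/((π/L)² + 1).
Simplifying, α = (-64 + 9*π^2)/(4 + 9*π^2).


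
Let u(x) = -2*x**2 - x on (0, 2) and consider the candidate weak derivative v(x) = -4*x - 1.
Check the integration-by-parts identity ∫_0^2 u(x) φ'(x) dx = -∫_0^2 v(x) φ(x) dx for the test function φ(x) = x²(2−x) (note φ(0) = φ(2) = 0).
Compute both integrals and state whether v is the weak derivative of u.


LHS = 116/15, RHS = 116/15. Yes, v = u' weakly.

u(x) = -2*x**2 - x, classical derivative u'(x) = -4*x - 1.
φ(x) = x²(2−x), so φ'(x) = x*(4 - 3*x).
Note φ(0) = φ(2) = 0, so the boundary term u·φ vanishes.
LHS = ∫_0^2 u(x) φ'(x) dx = ∫_0^2 (6*x^4 - 5*x^3 - 4*x^2) dx. Term by term:
  ∫_0^2 6*x^4 dx = 192/5;  ∫_0^2 -5*x^3 dx = -20;  ∫_0^2 -4*x^2 dx = -32/3.
Sum: 192/5 − 20 − 32/3 = 116/15.
So LHS = 116/15.
∫_0^2 v(x) φ(x) dx = ∫_0^2 (4*x^4 - 7*x^3 - 2*x^2) dx. Term by term:
  ∫_0^2 4*x^4 dx = 128/5;  ∫_0^2 -7*x^3 dx = -28;  ∫_0^2 -2*x^2 dx = -16/3.
Sum: 128/5 − 28 − 16/3 = -116/15.
So RHS = -∫_0^2 v(x) φ(x) dx = 116/15.
LHS = RHS, so the identity holds for this test φ.
Moreover u is smooth here and v(x) = u'(x) = -4*x - 1 pointwise, so the identity holds for every test function. Hence v is the weak derivative of u.


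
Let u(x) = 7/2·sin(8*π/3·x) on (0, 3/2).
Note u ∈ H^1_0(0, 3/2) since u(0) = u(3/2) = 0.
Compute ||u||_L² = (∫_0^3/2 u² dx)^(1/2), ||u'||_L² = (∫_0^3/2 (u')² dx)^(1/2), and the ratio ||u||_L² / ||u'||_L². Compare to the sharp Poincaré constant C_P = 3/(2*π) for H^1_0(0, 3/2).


||u||_L² / ||u'||_L² = 3/(8*π) < C_P = 3/(2*π).

u(x) = 7/2·sin(8*π/3·x), so u'(x) = 28*π*cos(8*π*x/3)/3.
Writing u(x) = A·sin(kπx/L) with A = 7/2 and k = 4, use ∫_0^L sin²(kπx/L) dx = L/2 and ∫_0^L cos²(kπx/L) dx = L/2.
u² = 49/4·sin²(8*π/3·x) and (u')² = 784*π^2/9·cos²(8*π/3·x), and each of sin², cos² integrates to L/2 = 3/4 over (0, 3/2).
∫_0^3/2 u² dx = 147/16, so ||u||_L² = 7*sqrt(3)/4.
∫_0^3/2 (u')² dx = 196*π^2/3, so ||u'||_L² = 14*sqrt(3)*π/3.
Ratio ||u||_L² / ||u'||_L² = 3/(8*π).
Sharp Poincaré constant on H^1_0(0, 3/2) is C_P = L/π = 3/(2*π), achieved by sin(2*π/3·x).
This is the k = 4 harmonic; the ratio L/(kπ) is strictly less than C_P = L/π, consistent with the sharp inequality ||u||_L² ≤ C_P ||u'||_L².


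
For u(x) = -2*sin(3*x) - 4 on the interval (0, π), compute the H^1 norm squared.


||u||_{H^1(0,π)}^2 = 32/3 + 36*π

u'(x) = -6*cos(3*x).
Expand u² and (u')² and integrate term by term on (0, π), using: for integers n ≥ 1, ∫_0^π sin²(nx) dx = ∫_0^π cos²(nx) dx = π/2; for n ≠ n', ∫_0^π sin(nx)sin(n'x) dx = ∫_0^π cos(nx)cos(n'x) dx = 0; and by product-to-sum, ∫_0^π sin(nx)cos(n'x) dx = ½∫_0^π [sin((n+n')x) + sin((n−n')x)] dx, which is 0 when n+n' is even and 2n/(n²−n'²) when n+n' is odd (it need not vanish on (0, π)). For the constant mode: ∫_0^π 1 dx = π, ∫_0^π cos(nx) dx = 0, ∫_0^π sin(nx) dx = (1−(−1)^n)/n.
  u² squared terms: (-4)²·∫1 dx = 16·π = 16*π;  (-2)²·∫sin(3x)² dx = 4·π/2 = 2*π.
  u² cross terms: 2·(-4)·(-2)·∫1·sin(3x) dx = 16·(2/3) = 32/3.
  So ∫_0^π u² dx = 16*π + 2*π + 32/3 = 32/3 + 18*π.
  (u')² squared terms: (-6)²·∫cos(3x)² dx = 36·π/2 = 18*π.
  So ∫_0^π (u')² dx = 18*π.
||u||_{H^1}^2 = (32/3 + 18*π) + (18*π) = 32/3 + 36*π.


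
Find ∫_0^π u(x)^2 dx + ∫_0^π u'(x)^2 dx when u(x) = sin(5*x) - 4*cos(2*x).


||u||_{H^1(0,π)}^2 = -400/21 + 53*π

u'(x) = 8*sin(2*x) + 5*cos(5*x).
Expand u² and (u')² and integrate term by term on (0, π), using: for integers n ≥ 1, ∫_0^π sin²(nx) dx = ∫_0^π cos²(nx) dx = π/2; for n ≠ n', ∫_0^π sin(nx)sin(n'x) dx = ∫_0^π cos(nx)cos(n'x) dx = 0; and by product-to-sum, ∫_0^π sin(nx)cos(n'x) dx = ½∫_0^π [sin((n+n')x) + sin((n−n')x)] dx, which is 0 when n+n' is even and 2n/(n²−n'²) when n+n' is odd (it need not vanish on (0, π)).
  u² squared terms: (-4)²·∫cos(2x)² dx = 16·π/2 = 8*π;  (1)²·∫sin(5x)² dx = 1·π/2 = π/2.
  u² cross terms: 2·(-4)·(1)·∫cos(2x)·sin(5x) dx = -8·(10/21) = -80/21.
  So ∫_0^π u² dx = 8*π + π/2 − 80/21 = -80/21 + 17*π/2.
  (u')² squared terms: (5)²·∫cos(5x)² dx = 25·π/2 = 25*π/2;  (8)²·∫sin(2x)² dx = 64·π/2 = 32*π.
  (u')² cross terms: 2·(5)·(8)·∫cos(5x)·sin(2x) dx = 80·(-4/21) = -320/21.
  So ∫_0^π (u')² dx = 25*π/2 + 32*π − 320/21 = -320/21 + 89*π/2.
||u||_{H^1}^2 = (-80/21 + 17*π/2) + (-320/21 + 89*π/2) = -400/21 + 53*π.


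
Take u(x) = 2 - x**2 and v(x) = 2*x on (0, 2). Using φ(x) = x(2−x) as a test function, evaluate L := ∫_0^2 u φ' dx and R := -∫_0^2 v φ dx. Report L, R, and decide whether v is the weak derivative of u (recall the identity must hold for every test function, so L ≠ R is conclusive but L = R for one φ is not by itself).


LHS = 8/3, RHS = -8/3. No, v is not the weak derivative of u.

u(x) = 2 - x**2, classical derivative u'(x) = -2*x.
φ(x) = x(2−x), so φ'(x) = 2 - 2*x.
Note φ(0) = φ(2) = 0, so the boundary term u·φ vanishes.
LHS = ∫_0^2 u(x) φ'(x) dx = ∫_0^2 (2*x^3 - 2*x^2 - 4*x + 4) dx. Term by term:
  ∫_0^2 2*x^3 dx = 8;  ∫_0^2 -2*x^2 dx = -16/3;  ∫_0^2 -4*x dx = -8;
  ∫_0^2 4 dx = 8.
Sum: 8 − 16/3 − 8 + 8 = 8/3.
So LHS = 8/3.
∫_0^2 v(x) φ(x) dx = ∫_0^2 (-2*x^3 + 4*x^2) dx. Term by term:
  ∫_0^2 -2*x^3 dx = -8;  ∫_0^2 4*x^2 dx = 32/3.
Sum: -8 + 32/3 = 8/3.
So RHS = -∫_0^2 v(x) φ(x) dx = -8/3.
LHS − RHS = 16/3 ≠ 0, so the identity fails.
(For a valid weak derivative the identity must hold for EVERY test function, in particular this one. The failure shows v is NOT the weak derivative of u.)
Correct weak derivative would be u'(x) = -2*x.


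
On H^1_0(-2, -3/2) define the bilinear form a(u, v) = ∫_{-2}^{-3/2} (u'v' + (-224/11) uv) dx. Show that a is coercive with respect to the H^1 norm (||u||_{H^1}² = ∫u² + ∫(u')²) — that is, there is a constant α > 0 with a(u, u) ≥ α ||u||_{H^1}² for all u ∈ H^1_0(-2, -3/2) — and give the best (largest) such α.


α = 4*(-56 + 11*π^2)/(11*(1 + 4*π^2))

Coercivity of a(·,·) on H^1_0(-2, -3/2) means a(u, u) ≥ α ||u||_{H^1}² for every u ∈ H^1_0.
The interval has length L = 1/2, and Poincaré/coercivity depend only on L. Here a(u, u) = ∫(u')² + (-224/11)·∫u².
Here c = -224/11 < 0 with |c| < (π/L)² = 4*π^2, so coercivity still holds. The condition a(u,u) ≥ α||u||_{H^1}² reads (1−α)∫(u')² ≥ (α−c)∫u². Any admissible α is ≤ 1 (rapidly oscillating u have ∫u²/∫(u')² → 0), and α = 1 would force 0 ≥ (1−c)∫u², impossible since c < 1; so 1−α > 0. By the sharp Poincaré inequality on H^1_0 of an interval of length L, ∫(u')² ≥ (π/L)²∫u² with equality for the first sine mode sin(π(x−x₀)/L) (x₀ the left endpoint), so the inequality holds for all u iff (1−α)(π/L)² ≥ α − c, i.e. α ≤ ((π/L)² + c)/((π/L)² + 1) = (1 + c(L/π)²)/(1 + (L/π)²). (Direct route, valid since c ≤ 0: Poincaré gives c∫u² ≥ c(L/π)²∫(u')², so a(u,u) ≥ (1 + c(L/π)²)∫(u')², while ||u||_{H^1}² ≤ (1 + (L/π)²)∫(u')²; dividing yields the same α.) With (π/L)² = 4*π^2 and c = -224/11, the largest admissible constant is α = ((π/L)² + c)/((π/L)² + 1).
Simplifying, α = 4*(-56 + 11*π^2)/(11*(1 + 4*π^2)).


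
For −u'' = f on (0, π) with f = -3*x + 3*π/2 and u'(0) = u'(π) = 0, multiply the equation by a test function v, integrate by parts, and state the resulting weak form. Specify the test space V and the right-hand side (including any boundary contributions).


V = H^1(0, π) (no boundary constraint on v; u is determined up to an additive constant); weak form: ∫_0^π u'v' dx = ∫_0^π (-3*x + 3*π/2) v dx for all v ∈ V.

Multiply both sides by a test function v and integrate from 0 to π:
  ∫_0^π −u''(x) v(x) dx = ∫_0^π f(x) v(x) dx.
Integrate the LHS by parts once:
  ∫_0^π −u'' v dx = −[u'(x) v(x)]_0^π + ∫_0^π u'(x) v'(x) dx.
Thus ∫_0^π u'(x) v'(x) dx = ∫_0^π f(x) v(x) dx + [u'(x) v(x)]_0^π.
Choose V so that boundary terms are either known or forced to vanish.
u has homogeneous Neumann: u'(0) = u'(π) = 0. So [u' v]_0^π = 0·v(π) − 0·v(0) = 0 for any v; take V = H^1(0, π).
Weak formulation: find u (satisfying any essential BC) such that ∫_0^π u'(x) v'(x) dx = ∫_0^π f v dx for all v ∈ V (homogeneous Neumann, so boundary terms vanish).
Substituting f(x) = -3*x + 3*π/2, the right-hand side is ∫_0^π (-3*x + 3*π/2) v dx.
Compatibility check (pure Neumann): taking v ≡ 1 ∈ V gives 0 = ∫_0^π f dx + (0) − (0), i.e. ∫_0^π f dx must equal u'(0) − u'(π) = 0. Indeed ∫_0^π (-3*x + 3*π/2) dx = 0, so the data are compatible. The solution is then unique only up to an additive constant (fix it e.g. by requiring ∫_0^π u dx = 0).


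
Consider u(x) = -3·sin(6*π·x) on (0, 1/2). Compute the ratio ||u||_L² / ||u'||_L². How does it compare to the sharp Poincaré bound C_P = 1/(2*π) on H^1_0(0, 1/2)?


||u||_L² / ||u'||_L² = 1/(6*π) < C_P = 1/(2*π).

u(x) = -3·sin(6*π·x), so u'(x) = -18*π*cos(6*π*x).
Writing u(x) = A·sin(kπx/L) with A = -3 and k = 3, use ∫_0^L sin²(kπx/L) dx = L/2 and ∫_0^L cos²(kπx/L) dx = L/2.
u² = 9·sin²(6*π·x) and (u')² = 324*π^2·cos²(6*π·x), and each of sin², cos² integrates to L/2 = 1/4 over (0, 1/2).
∫_0^1/2 u² dx = 9/4, so ||u||_L² = 3/2.
∫_0^1/2 (u')² dx = 81*π^2, so ||u'||_L² = 9*π.
Ratio ||u||_L² / ||u'||_L² = 1/(6*π).
Sharp Poincaré constant on H^1_0(0, 1/2) is C_P = L/π = 1/(2*π), achieved by sin(2*π·x).
This is the k = 3 harmonic; the ratio L/(kπ) is strictly less than C_P = L/π, consistent with the sharp inequality ||u||_L² ≤ C_P ||u'||_L².


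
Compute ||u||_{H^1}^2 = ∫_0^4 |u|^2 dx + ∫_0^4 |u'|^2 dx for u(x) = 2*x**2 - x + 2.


||u||_{H^1}^2 = 15308/15

The H^1 norm (squared) on an interval (0, L) is
  ||u||_{H^1}^2 = ∫_0^L u(x)^2 dx + ∫_0^L u'(x)^2 dx.
Compute u'(x) = 4*x - 1.
Then u(x)^2 = 4*x**4 - 4*x**3 + 9*x**2 - 4*x + 4 and u'(x)^2 = 16*x**2 - 8*x + 1.
Integrate each monomial from 0 to 4 using ∫_0^4 c·x^n dx = c·4^(n+1)/(n+1):
  ∫_0^4 u(x)^2 dx = ∫_0^4 (4*x^4 - 4*x^3 + 9*x^2 - 4*x + 4) dx. Term by term:
    ∫_0^4 4*x^4 dx = 4096/5;  ∫_0^4 -4*x^3 dx = -256;  ∫_0^4 9*x^2 dx = 192;
    ∫_0^4 -4*x dx = -32;  ∫_0^4 4 dx = 16.
  Sum: 4096/5 − 256 + 192 − 32 + 16 = 3696/5.
  ∫_0^4 u'(x)^2 dx = ∫_0^4 (16*x^2 - 8*x + 1) dx. Term by term:
    ∫_0^4 16*x^2 dx = 1024/3;  ∫_0^4 -8*x dx = -64;  ∫_0^4 1 dx = 4.
  Sum: 1024/3 − 64 + 4 = 844/3.
Adding: ||u||_{H^1}^2 = 3696/5 + 844/3 = 15308/15.


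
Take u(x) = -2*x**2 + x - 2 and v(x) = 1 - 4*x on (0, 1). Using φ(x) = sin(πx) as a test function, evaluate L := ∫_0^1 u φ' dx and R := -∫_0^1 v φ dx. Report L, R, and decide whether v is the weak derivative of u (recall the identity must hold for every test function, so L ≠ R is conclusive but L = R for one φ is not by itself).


LHS = 2/π, RHS = 2/π. Yes, v = u' weakly.

u(x) = -2*x**2 + x - 2, classical derivative u'(x) = 1 - 4*x.
φ(x) = sin(πx), so φ'(x) = π*cos(π*x).
Note φ(0) = φ(1) = 0, so the boundary term u·φ vanishes.
LHS = ∫_0^1 u(x) φ'(x) dx = ∫_0^1 (-2*π*x^2*cos(π*x) + π*x*cos(π*x) - 2*π*cos(π*x)) dx. Term by term:
  ∫_0^1 -2*π*cos(π*x) dx = 0;  ∫_0^1 π*x*cos(π*x) dx = -2/π;  ∫_0^1 -2*π*x^2*cos(π*x) dx = 4/π.
Sum: 0 − 2/π + 4/π = 2/π.
So LHS = 2/π.
∫_0^1 v(x) φ(x) dx = ∫_0^1 (-4*x*sin(π*x) + sin(π*x)) dx. Term by term:
  ∫_0^1 -4*x*sin(π*x) dx = -4/π;  ∫_0^1 sin(π*x) dx = 2/π.
Sum: -4/π + 2/π = -2/π.
So RHS = -∫_0^1 v(x) φ(x) dx = 2/π.
LHS = RHS, so the identity holds for this test φ.
Moreover u is smooth here and v(x) = u'(x) = 1 - 4*x pointwise, so the identity holds for every test function. Hence v is the weak derivative of u.


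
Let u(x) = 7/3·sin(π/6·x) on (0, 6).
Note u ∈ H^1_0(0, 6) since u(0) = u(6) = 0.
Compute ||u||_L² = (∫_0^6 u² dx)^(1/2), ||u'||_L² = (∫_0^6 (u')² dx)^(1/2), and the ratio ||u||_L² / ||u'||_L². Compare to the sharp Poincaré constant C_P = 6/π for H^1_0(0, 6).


||u||_L² / ||u'||_L² = 6/π = C_P.

u(x) = 7/3·sin(π/6·x), so u'(x) = 7*π*cos(π*x/6)/18.
Writing u(x) = A·sin(kπx/L) with A = 7/3 and k = 1, use ∫_0^L sin²(kπx/L) dx = L/2 and ∫_0^L cos²(kπx/L) dx = L/2.
u² = 49/9·sin²(π/6·x) and (u')² = 49*π^2/324·cos²(π/6·x), and each of sin², cos² integrates to L/2 = 3 over (0, 6).
∫_0^6 u² dx = 49/3, so ||u||_L² = 7*sqrt(3)/3.
∫_0^6 (u')² dx = 49*π^2/108, so ||u'||_L² = 7*sqrt(3)*π/18.
Ratio ||u||_L² / ||u'||_L² = 6/π.
Sharp Poincaré constant on H^1_0(0, 6) is C_P = L/π = 6/π, achieved by sin(π/6·x).
This is the k = 1 eigenfunction (up to amplitude), so the ratio equals the sharp Poincaré constant exactly.


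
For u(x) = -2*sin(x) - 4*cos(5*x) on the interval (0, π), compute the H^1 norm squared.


||u||_{H^1(0,π)}^2 = 212*π

u'(x) = 20*sin(5*x) - 2*cos(x).
Expand u² and (u')² and integrate term by term on (0, π), using: for integers n ≥ 1, ∫_0^π sin²(nx) dx = ∫_0^π cos²(nx) dx = π/2; for n ≠ n', ∫_0^π sin(nx)sin(n'x) dx = ∫_0^π cos(nx)cos(n'x) dx = 0; and by product-to-sum, ∫_0^π sin(nx)cos(n'x) dx = ½∫_0^π [sin((n+n')x) + sin((n−n')x)] dx, which is 0 when n+n' is even and 2n/(n²−n'²) when n+n' is odd (it need not vanish on (0, π)).
  u² squared terms: (-4)²·∫cos(5x)² dx = 16·π/2 = 8*π;  (-2)²·∫sin(x)² dx = 4·π/2 = 2*π.
  u² cross terms: 2·(-4)·(-2)·∫cos(5x)·sin(x) dx = 16·(0) = 0.
  So ∫_0^π u² dx = 8*π + 2*π + 0 = 10*π.
  (u')² squared terms: (-2)²·∫cos(x)² dx = 4·π/2 = 2*π;  (20)²·∫sin(5x)² dx = 400·π/2 = 200*π.
  (u')² cross terms: 2·(-2)·(20)·∫cos(x)·sin(5x) dx = -80·(0) = 0.
  So ∫_0^π (u')² dx = 2*π + 200*π + 0 = 202*π.
||u||_{H^1}^2 = (10*π) + (202*π) = 212*π.


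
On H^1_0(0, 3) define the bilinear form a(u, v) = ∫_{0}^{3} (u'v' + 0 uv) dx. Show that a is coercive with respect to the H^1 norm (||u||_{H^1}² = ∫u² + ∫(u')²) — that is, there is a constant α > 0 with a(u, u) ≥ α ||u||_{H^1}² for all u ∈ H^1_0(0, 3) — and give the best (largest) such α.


α = π^2/(9 + π^2)

Coercivity of a(·,·) on H^1_0(0, 3) means a(u, u) ≥ α ||u||_{H^1}² for every u ∈ H^1_0.
The interval has length L = 3, and Poincaré/coercivity depend only on L. Here a(u, u) = ∫(u')² + (0)·∫u².
Here c = 0, so a(u,u) = ∫(u')² alone. The condition a(u,u) ≥ α||u||_{H^1}² reads (1−α)∫(u')² ≥ (α−c)∫u². Any admissible α is ≤ 1 (rapidly oscillating u have ∫u²/∫(u')² → 0), and α = 1 would force 0 ≥ (1−c)∫u², impossible since c < 1; so 1−α > 0. By the sharp Poincaré inequality on H^1_0 of an interval of length L, ∫(u')² ≥ (π/L)²∫u² with equality for the first sine mode sin(π(x−x₀)/L) (x₀ the left endpoint), so the inequality holds for all u iff (1−α)(π/L)² ≥ α − c, i.e. α ≤ ((π/L)² + c)/((π/L)² + 1) = (1 + c(L/π)²)/(1 + (L/π)²). (Direct route, valid since c ≤ 0: Poincaré gives c∫u² ≥ c(L/π)²∫(u')², so a(u,u) ≥ (1 + c(L/π)²)∫(u')², while ||u||_{H^1}² ≤ (1 + (L/π)²)∫(u')²; dividing yields the same α.) With (π/L)² = π^2/9 and c = 0, the largest admissible constant is α = ((π/L)² + c)/((π/L)² + 1).
Simplifying, α = π^2/(9 + π^2).


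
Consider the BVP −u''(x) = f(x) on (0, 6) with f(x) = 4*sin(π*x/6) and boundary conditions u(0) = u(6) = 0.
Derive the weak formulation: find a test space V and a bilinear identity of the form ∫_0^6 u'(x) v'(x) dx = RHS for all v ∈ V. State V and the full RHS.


V = H^1_0(0, 6) (so v(0) = v(6) = 0); weak form: ∫_0^6 u'v' dx = ∫_0^6 (4*sin(π*x/6)) v dx for all v ∈ V.

Multiply both sides by a test function v and integrate from 0 to 6:
  ∫_0^6 −u''(x) v(x) dx = ∫_0^6 f(x) v(x) dx.
Integrate the LHS by parts once:
  ∫_0^6 −u'' v dx = −[u'(x) v(x)]_0^6 + ∫_0^6 u'(x) v'(x) dx.
Thus ∫_0^6 u'(x) v'(x) dx = ∫_0^6 f(x) v(x) dx + [u'(x) v(x)]_0^6.
Choose V so that boundary terms are either known or forced to vanish.
u is Dirichlet: u(0) = u(6) = 0. Let V = H^1_0(0, 6); then v(0) = v(6) = 0, and [u' v]_0^6 = 0.
Weak formulation: find u (satisfying any essential BC) such that ∫_0^6 u'(x) v'(x) dx = ∫_0^6 f v dx for all v ∈ V.
Substituting f(x) = 4*sin(π*x/6), the right-hand side is ∫_0^6 (4*sin(π*x/6)) v dx.


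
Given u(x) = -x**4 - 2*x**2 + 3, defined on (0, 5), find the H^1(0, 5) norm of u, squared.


||u||_{H^1}^2 = 28928960/63

The H^1 norm (squared) on an interval (0, L) is
  ||u||_{H^1}^2 = ∫_0^L u(x)^2 dx + ∫_0^L u'(x)^2 dx.
Compute u'(x) = -4*x**3 - 4*x.
Then u(x)^2 = x**8 + 4*x**6 - 2*x**4 - 12*x**2 + 9 and u'(x)^2 = 16*x**6 + 32*x**4 + 16*x**2.
Integrate each monomial from 0 to 5 using ∫_0^5 c·x^n dx = c·5^(n+1)/(n+1):
  ∫_0^5 u(x)^2 dx = ∫_0^5 (x^8 + 4*x^6 - 2*x^4 - 12*x^2 + 9) dx. Term by term:
    ∫_0^5 x^8 dx = 1953125/9;  ∫_0^5 4*x^6 dx = 312500/7;  ∫_0^5 -2*x^4 dx = -1250;
    ∫_0^5 -12*x^2 dx = -500;  ∫_0^5 9 dx = 45.
  Sum: 1953125/9 + 312500/7 − 1250 − 500 + 45 = 16376960/63.
  ∫_0^5 u'(x)^2 dx = ∫_0^5 (16*x^6 + 32*x^4 + 16*x^2) dx. Term by term:
    ∫_0^5 16*x^6 dx = 1250000/7;  ∫_0^5 32*x^4 dx = 20000;  ∫_0^5 16*x^2 dx = 2000/3.
  Sum: 1250000/7 + 20000 + 2000/3 = 4184000/21.
Adding: ||u||_{H^1}^2 = 16376960/63 + 4184000/21 = 28928960/63.


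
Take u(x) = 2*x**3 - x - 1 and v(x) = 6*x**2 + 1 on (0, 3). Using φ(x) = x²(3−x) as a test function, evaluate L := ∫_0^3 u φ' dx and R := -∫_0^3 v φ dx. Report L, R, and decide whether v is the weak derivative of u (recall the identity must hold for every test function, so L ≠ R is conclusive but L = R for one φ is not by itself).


LHS = -2781/20, RHS = -3051/20. No, v is not the weak derivative of u.

u(x) = 2*x**3 - x - 1, classical derivative u'(x) = 6*x**2 - 1.
φ(x) = x²(3−x), so φ'(x) = 3*x*(2 - x).
Note φ(0) = φ(3) = 0, so the boundary term u·φ vanishes.
LHS = ∫_0^3 u(x) φ'(x) dx = ∫_0^3 (-6*x^5 + 12*x^4 + 3*x^3 - 3*x^2 - 6*x) dx. Term by term:
  ∫_0^3 -6*x^5 dx = -729;  ∫_0^3 12*x^4 dx = 2916/5;  ∫_0^3 3*x^3 dx = 243/4;
  ∫_0^3 -3*x^2 dx = -27;  ∫_0^3 -6*x dx = -27.
Sum: -729 + 2916/5 + 243/4 − 27 − 27 = -2781/20.
So LHS = -2781/20.
∫_0^3 v(x) φ(x) dx = ∫_0^3 (-6*x^5 + 18*x^4 - x^3 + 3*x^2) dx. Term by term:
  ∫_0^3 -6*x^5 dx = -729;  ∫_0^3 18*x^4 dx = 4374/5;  ∫_0^3 -x^3 dx = -81/4;
  ∫_0^3 3*x^2 dx = 27.
Sum: -729 + 4374/5 − 81/4 + 27 = 3051/20.
So RHS = -∫_0^3 v(x) φ(x) dx = -3051/20.
LHS − RHS = 27/2 ≠ 0, so the identity fails.
(For a valid weak derivative the identity must hold for EVERY test function, in particular this one. The failure shows v is NOT the weak derivative of u.)
Correct weak derivative would be u'(x) = 6*x**2 - 1.


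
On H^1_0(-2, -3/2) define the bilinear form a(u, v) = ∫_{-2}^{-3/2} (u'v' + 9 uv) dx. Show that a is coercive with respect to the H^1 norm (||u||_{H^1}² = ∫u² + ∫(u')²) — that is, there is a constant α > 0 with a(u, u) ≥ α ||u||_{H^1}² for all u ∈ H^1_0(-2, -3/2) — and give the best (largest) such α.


α = 1

Coercivity of a(·,·) on H^1_0(-2, -3/2) means a(u, u) ≥ α ||u||_{H^1}² for every u ∈ H^1_0.
The interval has length L = 1/2, and Poincaré/coercivity depend only on L. Here a(u, u) = ∫(u')² + (9)·∫u².
Here c = 9 ≥ 1, so a(u,u) = ∫(u')² + c∫u² ≥ ∫(u')² + ∫u² = ||u||_{H^1}², i.e. α = 1 works. No larger α is possible: a(u,u) ≥ α||u||_{H^1}² means (1−α)∫(u')² ≥ (α−c)∫u², and for the modes u_n = sin(nπ(x−x₀)/L) (x₀ the left endpoint) one has ∫u_n²/∫(u_n')² = (L/(nπ))² → 0, so a(u_n,u_n)/||u_n||_{H^1}² → 1. Hence the optimal constant is α = 1.
Therefore α = 1.


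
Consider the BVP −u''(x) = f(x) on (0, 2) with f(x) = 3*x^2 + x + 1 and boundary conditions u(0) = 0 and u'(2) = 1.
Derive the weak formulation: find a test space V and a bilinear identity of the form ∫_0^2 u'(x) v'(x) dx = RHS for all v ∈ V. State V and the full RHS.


V = {v ∈ H^1(0, 2) : v(0) = 0} (test functions vanish at x = 0 where u is specified); weak form: ∫_0^2 u'v' dx = ∫_0^2 (3*x^2 + x + 1) v dx + v(2) for all v ∈ V.

Multiply both sides by a test function v and integrate from 0 to 2:
  ∫_0^2 −u''(x) v(x) dx = ∫_0^2 f(x) v(x) dx.
Integrate the LHS by parts once:
  ∫_0^2 −u'' v dx = −[u'(x) v(x)]_0^2 + ∫_0^2 u'(x) v'(x) dx.
Thus ∫_0^2 u'(x) v'(x) dx = ∫_0^2 f(x) v(x) dx + [u'(x) v(x)]_0^2.
Choose V so that boundary terms are either known or forced to vanish.
Mixed BC: u(0) = 0 (Dirichlet) and u'(2) = 1 (Neumann). Define V = {v ∈ H^1(0, 2) : v(0) = 0}. Then [u' v]_0^2 = u'(2)·v(2) − u'(0)·0 = v(2).
Weak formulation: find u (satisfying any essential BC) such that ∫_0^2 u'(x) v'(x) dx = ∫_0^2 f v dx + v(2) for all v ∈ V (Dirichlet at 0 absorbed into V; Neumann datum at x = 2 contributes the boundary term).
Substituting f(x) = 3*x^2 + x + 1, the right-hand side is ∫_0^2 (3*x^2 + x + 1) v dx + v(2).


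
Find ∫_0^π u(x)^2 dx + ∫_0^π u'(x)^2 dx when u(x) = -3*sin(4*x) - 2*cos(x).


||u||_{H^1(0,π)}^2 = 64/5 + 161*π/2

u'(x) = 2*sin(x) - 12*cos(4*x).
Expand u² and (u')² and integrate term by term on (0, π), using: for integers n ≥ 1, ∫_0^π sin²(nx) dx = ∫_0^π cos²(nx) dx = π/2; for n ≠ n', ∫_0^π sin(nx)sin(n'x) dx = ∫_0^π cos(nx)cos(n'x) dx = 0; and by product-to-sum, ∫_0^π sin(nx)cos(n'x) dx = ½∫_0^π [sin((n+n')x) + sin((n−n')x)] dx, which is 0 when n+n' is even and 2n/(n²−n'²) when n+n' is odd (it need not vanish on (0, π)).
  u² squared terms: (-3)²·∫sin(4x)² dx = 9·π/2 = 9*π/2;  (-2)²·∫cos(x)² dx = 4·π/2 = 2*π.
  u² cross terms: 2·(-3)·(-2)·∫sin(4x)·cos(x) dx = 12·(8/15) = 32/5.
  So ∫_0^π u² dx = 9*π/2 + 2*π + 32/5 = 32/5 + 13*π/2.
  (u')² squared terms: (-12)²·∫cos(4x)² dx = 144·π/2 = 72*π;  (2)²·∫sin(x)² dx = 4·π/2 = 2*π.
  (u')² cross terms: 2·(-12)·(2)·∫cos(4x)·sin(x) dx = -48·(-2/15) = 32/5.
  So ∫_0^π (u')² dx = 72*π + 2*π + 32/5 = 32/5 + 74*π.
||u||_{H^1}^2 = (32/5 + 13*π/2) + (32/5 + 74*π) = 64/5 + 161*π/2.


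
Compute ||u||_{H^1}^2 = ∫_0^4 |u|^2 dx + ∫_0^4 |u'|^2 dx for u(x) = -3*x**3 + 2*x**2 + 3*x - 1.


||u||_{H^1}^2 = 791656/35

The H^1 norm (squared) on an interval (0, L) is
  ||u||_{H^1}^2 = ∫_0^L u(x)^2 dx + ∫_0^L u'(x)^2 dx.
Compute u'(x) = -9*x**2 + 4*x + 3.
Then u(x)^2 = 9*x**6 - 12*x**5 - 14*x**4 + 18*x**3 + 5*x**2 - 6*x + 1 and u'(x)^2 = 81*x**4 - 72*x**3 - 38*x**2 + 24*x + 9.
Integrate each monomial from 0 to 4 using ∫_0^4 c·x^n dx = c·4^(n+1)/(n+1):
  ∫_0^4 u(x)^2 dx = ∫_0^4 (9*x^6 - 12*x^5 - 14*x^4 + 18*x^3 + 5*x^2 - 6*x + 1) dx. Term by term:
    ∫_0^4 9*x^6 dx = 147456/7;  ∫_0^4 -12*x^5 dx = -8192;  ∫_0^4 -14*x^4 dx = -14336/5;
    ∫_0^4 18*x^3 dx = 1152;  ∫_0^4 5*x^2 dx = 320/3;  ∫_0^4 -6*x dx = -48;
    ∫_0^4 1 dx = 4.
  Sum: 147456/7 − 8192 − 14336/5 + 1152 + 320/3 − 48 + 4 = 1178164/105.
  ∫_0^4 u'(x)^2 dx = ∫_0^4 (81*x^4 - 72*x^3 - 38*x^2 + 24*x + 9) dx. Term by term:
    ∫_0^4 81*x^4 dx = 82944/5;  ∫_0^4 -72*x^3 dx = -4608;  ∫_0^4 -38*x^2 dx = -2432/3;
    ∫_0^4 24*x dx = 192;  ∫_0^4 9 dx = 36.
  Sum: 82944/5 − 4608 − 2432/3 + 192 + 36 = 170972/15.
Adding: ||u||_{H^1}^2 = 1178164/105 + 170972/15 = 791656/35.


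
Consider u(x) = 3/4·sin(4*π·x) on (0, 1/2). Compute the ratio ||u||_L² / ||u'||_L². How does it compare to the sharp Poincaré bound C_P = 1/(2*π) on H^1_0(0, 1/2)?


||u||_L² / ||u'||_L² = 1/(4*π) < C_P = 1/(2*π).

u(x) = 3/4·sin(4*π·x), so u'(x) = 3*π*cos(4*π*x).
Writing u(x) = A·sin(kπx/L) with A = 3/4 and k = 2, use ∫_0^L sin²(kπx/L) dx = L/2 and ∫_0^L cos²(kπx/L) dx = L/2.
u² = 9/16·sin²(4*π·x) and (u')² = 9*π^2·cos²(4*π·x), and each of sin², cos² integrates to L/2 = 1/4 over (0, 1/2).
∫_0^1/2 u² dx = 9/64, so ||u||_L² = 3/8.
∫_0^1/2 (u')² dx = 9*π^2/4, so ||u'||_L² = 3*π/2.
Ratio ||u||_L² / ||u'||_L² = 1/(4*π).
Sharp Poincaré constant on H^1_0(0, 1/2) is C_P = L/π = 1/(2*π), achieved by sin(2*π·x).
This is the k = 2 harmonic; the ratio L/(kπ) is strictly less than C_P = L/π, consistent with the sharp inequality ||u||_L² ≤ C_P ||u'||_L².


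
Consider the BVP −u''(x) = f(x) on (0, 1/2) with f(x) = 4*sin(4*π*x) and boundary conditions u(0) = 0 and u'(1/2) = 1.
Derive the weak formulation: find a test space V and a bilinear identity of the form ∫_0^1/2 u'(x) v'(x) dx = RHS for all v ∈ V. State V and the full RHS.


V = {v ∈ H^1(0, 1/2) : v(0) = 0} (test functions vanish at x = 0 where u is specified); weak form: ∫_0^1/2 u'v' dx = ∫_0^1/2 (4*sin(4*π*x)) v dx + v(1/2) for all v ∈ V.

Multiply both sides by a test function v and integrate from 0 to 1/2:
  ∫_0^1/2 −u''(x) v(x) dx = ∫_0^1/2 f(x) v(x) dx.
Integrate the LHS by parts once:
  ∫_0^1/2 −u'' v dx = −[u'(x) v(x)]_0^1/2 + ∫_0^1/2 u'(x) v'(x) dx.
Thus ∫_0^1/2 u'(x) v'(x) dx = ∫_0^1/2 f(x) v(x) dx + [u'(x) v(x)]_0^1/2.
Choose V so that boundary terms are either known or forced to vanish.
Mixed BC: u(0) = 0 (Dirichlet) and u'(1/2) = 1 (Neumann). Define V = {v ∈ H^1(0, 1/2) : v(0) = 0}. Then [u' v]_0^1/2 = u'(1/2)·v(1/2) − u'(0)·0 = v(1/2).
Weak formulation: find u (satisfying any essential BC) such that ∫_0^1/2 u'(x) v'(x) dx = ∫_0^1/2 f v dx + v(1/2) for all v ∈ V (Dirichlet at 0 absorbed into V; Neumann datum at x = 1/2 contributes the boundary term).
Substituting f(x) = 4*sin(4*π*x), the right-hand side is ∫_0^1/2 (4*sin(4*π*x)) v dx + v(1/2).


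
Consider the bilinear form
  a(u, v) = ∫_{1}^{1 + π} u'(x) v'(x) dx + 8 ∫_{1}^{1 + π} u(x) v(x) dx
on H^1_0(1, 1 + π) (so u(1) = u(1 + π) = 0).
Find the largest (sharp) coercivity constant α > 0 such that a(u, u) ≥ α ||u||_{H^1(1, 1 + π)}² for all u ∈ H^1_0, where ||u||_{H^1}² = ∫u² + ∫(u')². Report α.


α = 1

Coercivity of a(·,·) on H^1_0(1, 1 + π) means a(u, u) ≥ α ||u||_{H^1}² for every u ∈ H^1_0.
The interval has length L = π, and Poincaré/coercivity depend only on L. Here a(u, u) = ∫(u')² + (8)·∫u².
Here c = 8 ≥ 1, so a(u,u) = ∫(u')² + c∫u² ≥ ∫(u')² + ∫u² = ||u||_{H^1}², i.e. α = 1 works. No larger α is possible: a(u,u) ≥ α||u||_{H^1}² means (1−α)∫(u')² ≥ (α−c)∫u², and for the modes u_n = sin(nπ(x−x₀)/L) (x₀ the left endpoint) one has ∫u_n²/∫(u_n')² = (L/(nπ))² → 0, so a(u_n,u_n)/||u_n||_{H^1}² → 1. Hence the optimal constant is α = 1.
Therefore α = 1.


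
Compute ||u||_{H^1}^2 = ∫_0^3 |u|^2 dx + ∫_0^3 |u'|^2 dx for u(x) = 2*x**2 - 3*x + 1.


||u||_{H^1}^2 = 537/5

The H^1 norm (squared) on an interval (0, L) is
  ||u||_{H^1}^2 = ∫_0^L u(x)^2 dx + ∫_0^L u'(x)^2 dx.
Compute u'(x) = 4*x - 3.
Then u(x)^2 = 4*x**4 - 12*x**3 + 13*x**2 - 6*x + 1 and u'(x)^2 = 16*x**2 - 24*x + 9.
Integrate each monomial from 0 to 3 using ∫_0^3 c·x^n dx = c·3^(n+1)/(n+1):
  ∫_0^3 u(x)^2 dx = ∫_0^3 (4*x^4 - 12*x^3 + 13*x^2 - 6*x + 1) dx. Term by term:
    ∫_0^3 4*x^4 dx = 972/5;  ∫_0^3 -12*x^3 dx = -243;  ∫_0^3 13*x^2 dx = 117;
    ∫_0^3 -6*x dx = -27;  ∫_0^3 1 dx = 3.
  Sum: 972/5 − 243 + 117 − 27 + 3 = 222/5.
  ∫_0^3 u'(x)^2 dx = ∫_0^3 (16*x^2 - 24*x + 9) dx. Term by term:
    ∫_0^3 16*x^2 dx = 144;  ∫_0^3 -24*x dx = -108;  ∫_0^3 9 dx = 27.
  Sum: 144 − 108 + 27 = 63.
Adding: ||u||_{H^1}^2 = 222/5 + 63 = 537/5.


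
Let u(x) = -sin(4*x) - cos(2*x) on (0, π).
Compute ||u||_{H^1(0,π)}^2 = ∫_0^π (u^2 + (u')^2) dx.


||u||_{H^1(0,π)}^2 = 11*π

u'(x) = 2*sin(2*x) - 4*cos(4*x).
Expand u² and (u')² and integrate term by term on (0, π), using: for integers n ≥ 1, ∫_0^π sin²(nx) dx = ∫_0^π cos²(nx) dx = π/2; for n ≠ n', ∫_0^π sin(nx)sin(n'x) dx = ∫_0^π cos(nx)cos(n'x) dx = 0; and by product-to-sum, ∫_0^π sin(nx)cos(n'x) dx = ½∫_0^π [sin((n+n')x) + sin((n−n')x)] dx, which is 0 when n+n' is even and 2n/(n²−n'²) when n+n' is odd (it need not vanish on (0, π)).
  u² squared terms: (-1)²·∫cos(2x)² dx = 1·π/2 = π/2;  (-1)²·∫sin(4x)² dx = 1·π/2 = π/2.
  u² cross terms: 2·(-1)·(-1)·∫cos(2x)·sin(4x) dx = 2·(0) = 0.
  So ∫_0^π u² dx = π/2 + π/2 + 0 = π.
  (u')² squared terms: (-4)²·∫cos(4x)² dx = 16·π/2 = 8*π;  (2)²·∫sin(2x)² dx = 4·π/2 = 2*π.
  (u')² cross terms: 2·(-4)·(2)·∫cos(4x)·sin(2x) dx = -16·(0) = 0.
  So ∫_0^π (u')² dx = 8*π + 2*π + 0 = 10*π.
||u||_{H^1}^2 = (π) + (10*π) = 11*π.


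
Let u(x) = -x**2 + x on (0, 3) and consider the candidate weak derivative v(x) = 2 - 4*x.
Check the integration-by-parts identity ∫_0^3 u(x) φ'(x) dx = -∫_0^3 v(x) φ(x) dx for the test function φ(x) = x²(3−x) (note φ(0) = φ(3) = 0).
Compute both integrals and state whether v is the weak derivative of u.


LHS = 351/20, RHS = 351/10. No, v is not the weak derivative of u.

u(x) = -x**2 + x, classical derivative u'(x) = 1 - 2*x.
φ(x) = x²(3−x), so φ'(x) = 3*x*(2 - x).
Note φ(0) = φ(3) = 0, so the boundary term u·φ vanishes.
LHS = ∫_0^3 u(x) φ'(x) dx = ∫_0^3 (3*x^4 - 9*x^3 + 6*x^2) dx. Term by term:
  ∫_0^3 3*x^4 dx = 729/5;  ∫_0^3 -9*x^3 dx = -729/4;  ∫_0^3 6*x^2 dx = 54.
Sum: 729/5 − 729/4 + 54 = 351/20.
So LHS = 351/20.
∫_0^3 v(x) φ(x) dx = ∫_0^3 (4*x^4 - 14*x^3 + 6*x^2) dx. Term by term:
  ∫_0^3 4*x^4 dx = 972/5;  ∫_0^3 -14*x^3 dx = -567/2;  ∫_0^3 6*x^2 dx = 54.
Sum: 972/5 − 567/2 + 54 = -351/10.
So RHS = -∫_0^3 v(x) φ(x) dx = 351/10.
LHS − RHS = -351/20 ≠ 0, so the identity fails.
(For a valid weak derivative the identity must hold for EVERY test function, in particular this one. The failure shows v is NOT the weak derivative of u.)
Correct weak derivative would be u'(x) = 1 - 2*x.


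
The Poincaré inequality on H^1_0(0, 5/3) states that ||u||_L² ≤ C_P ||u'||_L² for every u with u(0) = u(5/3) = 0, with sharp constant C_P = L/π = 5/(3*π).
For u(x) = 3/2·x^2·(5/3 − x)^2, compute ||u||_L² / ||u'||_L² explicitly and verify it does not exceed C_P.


||u||_L² / ||u'||_L² = 5*sqrt(3)/18 < C_P = 5/(3*π).

u(x) = 3/2·x^2·(5/3 − x)^2, so u'(x) = x*(3*x - 5)*(6*x - 5)/3.
u(x) = 3/2·x^2·(5/3 − x)^2 vanishes at x = 0 and x = 5/3, so u ∈ H^1_0(0, 5/3). Differentiate via the product rule and integrate the resulting polynomials term by term.
  ∫_0^5/3 u² dx = ∫_0^5/3 (9*x^8/4 - 15*x^7 + 75*x^6/2 - 125*x^5/3 + 625*x^4/36) dx. Term by term:
    ∫_0^5/3 9*x^8/4 dx = 1953125/78732;  ∫_0^5/3 -15*x^7 dx = -1953125/17496;  ∫_0^5/3 75*x^6/2 dx = 1953125/10206;
    ∫_0^5/3 -125*x^5/3 dx = -1953125/13122;  ∫_0^5/3 625*x^4/36 dx = 390625/8748.
  Sum: 1953125/78732 − 1953125/17496 + 1953125/10206 − 1953125/13122 + 390625/8748 = 390625/1102248.
  ∫_0^5/3 (u')² dx = ∫_0^5/3 (36*x^6 - 180*x^5 + 325*x^4 - 250*x^3 + 625*x^2/9) dx. Term by term:
    ∫_0^5/3 36*x^6 dx = 312500/1701;  ∫_0^5/3 -180*x^5 dx = -156250/243;  ∫_0^5/3 325*x^4 dx = 203125/243;
    ∫_0^5/3 -250*x^3 dx = -78125/162;  ∫_0^5/3 625*x^2/9 dx = 78125/729.
  Sum: 312500/1701 − 156250/243 + 203125/243 − 78125/162 + 78125/729 = 15625/10206.
∫_0^5/3 u² dx = 390625/1102248, so ||u||_L² = 625*sqrt(42)/6804.
∫_0^5/3 (u')² dx = 15625/10206, so ||u'||_L² = 125*sqrt(14)/378.
Ratio ||u||_L² / ||u'||_L² = 5*sqrt(3)/18.
Sharp Poincaré constant on H^1_0(0, 5/3) is C_P = L/π = 5/(3*π), achieved by sin(3*π/5·x).
A polynomial bump cannot attain the sharp Poincaré constant (only the first sine eigenfunction does), so the ratio is strictly less than C_P, consistent with ||u||_L² ≤ C_P ||u'||_L².
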